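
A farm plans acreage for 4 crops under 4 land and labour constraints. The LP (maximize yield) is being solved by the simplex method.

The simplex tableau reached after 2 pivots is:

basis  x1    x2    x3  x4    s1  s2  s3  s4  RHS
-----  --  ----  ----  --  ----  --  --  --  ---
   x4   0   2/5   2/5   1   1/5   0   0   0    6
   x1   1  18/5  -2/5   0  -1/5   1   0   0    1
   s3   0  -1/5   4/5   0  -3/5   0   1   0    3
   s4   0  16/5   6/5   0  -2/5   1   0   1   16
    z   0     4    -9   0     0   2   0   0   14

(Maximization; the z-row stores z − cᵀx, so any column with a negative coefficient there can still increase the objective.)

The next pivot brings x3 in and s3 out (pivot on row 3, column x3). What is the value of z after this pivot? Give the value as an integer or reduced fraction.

Minimum ratio for x3: 3/(4/5) = 15/4.
z changes by −(z-row coeff of x3)·ratio = −(-9)·(15/4) = 135/4.
New z = 14 + (135/4) = 191/4.

191/4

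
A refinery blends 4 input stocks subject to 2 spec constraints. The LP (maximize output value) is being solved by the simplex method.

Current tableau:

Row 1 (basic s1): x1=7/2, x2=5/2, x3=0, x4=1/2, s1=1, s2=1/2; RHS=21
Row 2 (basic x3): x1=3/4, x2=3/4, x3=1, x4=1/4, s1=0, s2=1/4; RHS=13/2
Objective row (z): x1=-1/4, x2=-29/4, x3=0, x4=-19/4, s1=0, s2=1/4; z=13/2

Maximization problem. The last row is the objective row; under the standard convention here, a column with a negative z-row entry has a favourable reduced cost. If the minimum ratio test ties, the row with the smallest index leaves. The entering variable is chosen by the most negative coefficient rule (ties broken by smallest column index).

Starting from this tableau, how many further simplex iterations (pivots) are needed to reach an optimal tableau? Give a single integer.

3

pivot: x2 in, s1 out → z = 337/5
pivot: x4 in, x3 out → z = 74
pivot: s1 in, x2 out → z = 130
No improving column remains; optimal.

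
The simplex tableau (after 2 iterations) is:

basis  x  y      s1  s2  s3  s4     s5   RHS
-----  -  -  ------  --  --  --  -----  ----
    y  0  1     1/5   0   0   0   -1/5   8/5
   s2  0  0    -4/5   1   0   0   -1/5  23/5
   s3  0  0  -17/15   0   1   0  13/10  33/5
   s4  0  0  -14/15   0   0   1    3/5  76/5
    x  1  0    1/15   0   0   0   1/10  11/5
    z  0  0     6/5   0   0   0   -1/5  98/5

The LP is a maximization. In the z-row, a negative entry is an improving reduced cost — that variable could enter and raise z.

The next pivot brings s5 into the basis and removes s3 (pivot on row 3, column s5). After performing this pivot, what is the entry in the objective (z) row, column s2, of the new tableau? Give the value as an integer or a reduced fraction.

Pivot element is row 3, column s5: 13/10.
Normalize row 3: new (row 3, s2) = 0/(13/10) = 0.
z-row ← z-row − (-1/5)·(new row 3): 0 − (-1/5)·0 = 0.

0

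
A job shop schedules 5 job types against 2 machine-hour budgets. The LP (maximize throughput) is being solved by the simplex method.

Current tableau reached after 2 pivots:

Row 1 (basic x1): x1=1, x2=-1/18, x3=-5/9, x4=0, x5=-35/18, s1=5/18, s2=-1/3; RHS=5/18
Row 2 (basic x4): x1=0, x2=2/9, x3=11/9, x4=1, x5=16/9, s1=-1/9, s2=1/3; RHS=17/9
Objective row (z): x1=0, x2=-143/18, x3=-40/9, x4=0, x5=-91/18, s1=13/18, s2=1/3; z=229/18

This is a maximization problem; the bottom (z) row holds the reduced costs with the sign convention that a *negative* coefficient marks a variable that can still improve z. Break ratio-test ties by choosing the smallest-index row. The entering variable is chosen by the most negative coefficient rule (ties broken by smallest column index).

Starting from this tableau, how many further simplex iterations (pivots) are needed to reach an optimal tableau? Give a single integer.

pivot: x2 in, x4 out → z = 321/4
pivot: s1 in, x1 out → z = 90
No improving column remains; optimal.

2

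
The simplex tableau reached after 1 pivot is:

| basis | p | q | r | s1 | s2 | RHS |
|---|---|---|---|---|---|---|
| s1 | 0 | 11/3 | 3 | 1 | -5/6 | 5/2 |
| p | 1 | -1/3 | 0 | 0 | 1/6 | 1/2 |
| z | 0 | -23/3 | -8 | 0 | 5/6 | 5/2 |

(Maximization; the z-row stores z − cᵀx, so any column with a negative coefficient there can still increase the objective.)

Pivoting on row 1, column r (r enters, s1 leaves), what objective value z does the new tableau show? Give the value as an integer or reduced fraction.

55/6

Minimum ratio for r: (5/2)/3 = 5/6.
z changes by −(z-row coeff of r)·ratio = −(-8)·(5/6) = 20/3.
New z = 5/2 + (20/3) = 55/6.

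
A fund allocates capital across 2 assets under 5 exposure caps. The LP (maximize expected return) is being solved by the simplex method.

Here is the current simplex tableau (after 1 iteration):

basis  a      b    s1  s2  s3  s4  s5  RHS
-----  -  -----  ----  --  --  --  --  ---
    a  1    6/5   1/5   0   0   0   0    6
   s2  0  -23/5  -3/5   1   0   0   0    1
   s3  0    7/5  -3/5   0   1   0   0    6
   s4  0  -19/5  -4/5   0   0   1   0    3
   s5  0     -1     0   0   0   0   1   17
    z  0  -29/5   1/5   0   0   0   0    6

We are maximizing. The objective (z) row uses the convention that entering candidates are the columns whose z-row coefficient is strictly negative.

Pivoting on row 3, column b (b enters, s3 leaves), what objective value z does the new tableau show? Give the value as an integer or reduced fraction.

216/7

Minimum ratio for b: 6/(7/5) = 30/7.
z changes by −(z-row coeff of b)·ratio = −(-29/5)·(30/7) = 174/7.
New z = 6 + (174/7) = 216/7.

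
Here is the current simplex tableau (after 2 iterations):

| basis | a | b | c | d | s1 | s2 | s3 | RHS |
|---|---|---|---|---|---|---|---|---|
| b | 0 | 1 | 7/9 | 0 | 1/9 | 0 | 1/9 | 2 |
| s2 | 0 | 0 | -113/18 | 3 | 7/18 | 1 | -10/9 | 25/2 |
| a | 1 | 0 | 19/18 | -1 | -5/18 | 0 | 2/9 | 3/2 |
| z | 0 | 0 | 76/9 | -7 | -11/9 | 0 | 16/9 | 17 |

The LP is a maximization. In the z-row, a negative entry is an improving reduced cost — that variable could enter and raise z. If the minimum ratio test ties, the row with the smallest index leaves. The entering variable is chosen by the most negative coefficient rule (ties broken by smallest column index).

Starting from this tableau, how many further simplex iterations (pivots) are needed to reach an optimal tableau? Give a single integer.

pivot: d in, s2 out → z = 277/6
pivot: c in, b out → z = 2609/42
No improving column remains; optimal.

2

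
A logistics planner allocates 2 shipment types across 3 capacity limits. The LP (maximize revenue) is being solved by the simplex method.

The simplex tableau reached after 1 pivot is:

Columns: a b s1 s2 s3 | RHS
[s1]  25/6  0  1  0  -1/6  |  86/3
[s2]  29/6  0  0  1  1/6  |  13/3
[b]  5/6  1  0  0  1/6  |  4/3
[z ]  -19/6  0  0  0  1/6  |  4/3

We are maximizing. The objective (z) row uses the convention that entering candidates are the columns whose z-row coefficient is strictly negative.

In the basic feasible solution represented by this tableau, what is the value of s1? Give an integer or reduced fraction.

s1 is basic (row 1); its value is the RHS of that row: 86/3.

86/3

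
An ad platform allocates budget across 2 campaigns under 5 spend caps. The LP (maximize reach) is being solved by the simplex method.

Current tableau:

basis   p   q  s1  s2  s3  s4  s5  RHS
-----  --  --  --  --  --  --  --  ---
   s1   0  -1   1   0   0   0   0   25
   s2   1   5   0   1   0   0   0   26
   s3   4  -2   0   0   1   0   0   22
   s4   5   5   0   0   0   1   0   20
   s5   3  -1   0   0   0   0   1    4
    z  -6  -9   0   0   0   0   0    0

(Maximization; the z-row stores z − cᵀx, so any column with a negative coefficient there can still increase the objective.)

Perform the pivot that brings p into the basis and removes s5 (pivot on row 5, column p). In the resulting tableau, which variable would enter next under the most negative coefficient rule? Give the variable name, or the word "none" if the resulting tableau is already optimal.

q

Pivot element 3. New z-row = old z-row − (-6)·(row 5/3).
Updated z-row coefficients: p: 0, q: -11, s1: 0, s2: 0, s3: 0, s4: 0, s5: 2.
The most negative is -11 in column q, so q would enter next.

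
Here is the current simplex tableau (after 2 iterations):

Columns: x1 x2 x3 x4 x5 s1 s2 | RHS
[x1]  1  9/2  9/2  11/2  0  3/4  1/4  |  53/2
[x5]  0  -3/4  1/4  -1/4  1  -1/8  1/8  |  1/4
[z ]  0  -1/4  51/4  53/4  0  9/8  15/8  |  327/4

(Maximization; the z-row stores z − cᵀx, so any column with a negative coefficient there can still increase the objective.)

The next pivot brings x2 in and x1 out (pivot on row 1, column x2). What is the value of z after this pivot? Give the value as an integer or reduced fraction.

Minimum ratio for x2: (53/2)/(9/2) = 53/9.
z changes by −(z-row coeff of x2)·ratio = −(-1/4)·(53/9) = 53/36.
New z = 327/4 + (53/36) = 749/9.

749/9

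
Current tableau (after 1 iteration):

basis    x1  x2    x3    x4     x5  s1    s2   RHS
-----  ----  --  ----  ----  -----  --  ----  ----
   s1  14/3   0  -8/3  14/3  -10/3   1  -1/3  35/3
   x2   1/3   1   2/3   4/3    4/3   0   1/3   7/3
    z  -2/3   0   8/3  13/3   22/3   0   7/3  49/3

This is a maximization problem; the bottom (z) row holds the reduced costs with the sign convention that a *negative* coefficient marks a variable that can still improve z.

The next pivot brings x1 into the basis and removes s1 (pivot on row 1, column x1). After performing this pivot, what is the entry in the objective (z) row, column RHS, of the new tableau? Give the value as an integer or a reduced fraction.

Pivot element is row 1, column x1: 14/3.
Normalize row 1: new (row 1, RHS) = (35/3)/(14/3) = 5/2.
z-row ← z-row − (-2/3)·(new row 1): 49/3 − (-2/3)·(5/2) = 18.

18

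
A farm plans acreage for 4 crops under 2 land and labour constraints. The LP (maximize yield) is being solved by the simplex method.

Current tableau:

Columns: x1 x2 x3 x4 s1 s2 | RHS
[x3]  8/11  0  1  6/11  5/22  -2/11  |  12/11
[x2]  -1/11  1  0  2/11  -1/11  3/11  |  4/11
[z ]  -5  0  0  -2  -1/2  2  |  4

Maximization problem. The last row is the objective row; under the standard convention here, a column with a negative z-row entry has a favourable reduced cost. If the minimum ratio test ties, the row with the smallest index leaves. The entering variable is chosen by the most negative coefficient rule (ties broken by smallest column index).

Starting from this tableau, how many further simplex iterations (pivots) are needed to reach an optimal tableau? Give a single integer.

pivot: x1 in, x3 out → z = 23/2
No improving column remains; optimal.

1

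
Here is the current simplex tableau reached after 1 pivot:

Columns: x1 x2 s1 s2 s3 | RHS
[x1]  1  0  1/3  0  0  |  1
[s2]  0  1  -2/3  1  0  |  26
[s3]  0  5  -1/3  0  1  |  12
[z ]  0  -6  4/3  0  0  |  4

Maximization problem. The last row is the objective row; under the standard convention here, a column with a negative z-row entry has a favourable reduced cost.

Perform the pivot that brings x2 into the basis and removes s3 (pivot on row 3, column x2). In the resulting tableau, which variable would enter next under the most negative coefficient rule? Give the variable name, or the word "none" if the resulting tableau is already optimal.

none

Pivot element 5. New z-row = old z-row − (-6)·(row 3/5).
Updated z-row coefficients: x1: 0, x2: 0, s1: 14/15, s2: 0, s3: 6/5.
No coefficient is strictly negative; the tableau after this pivot is optimal.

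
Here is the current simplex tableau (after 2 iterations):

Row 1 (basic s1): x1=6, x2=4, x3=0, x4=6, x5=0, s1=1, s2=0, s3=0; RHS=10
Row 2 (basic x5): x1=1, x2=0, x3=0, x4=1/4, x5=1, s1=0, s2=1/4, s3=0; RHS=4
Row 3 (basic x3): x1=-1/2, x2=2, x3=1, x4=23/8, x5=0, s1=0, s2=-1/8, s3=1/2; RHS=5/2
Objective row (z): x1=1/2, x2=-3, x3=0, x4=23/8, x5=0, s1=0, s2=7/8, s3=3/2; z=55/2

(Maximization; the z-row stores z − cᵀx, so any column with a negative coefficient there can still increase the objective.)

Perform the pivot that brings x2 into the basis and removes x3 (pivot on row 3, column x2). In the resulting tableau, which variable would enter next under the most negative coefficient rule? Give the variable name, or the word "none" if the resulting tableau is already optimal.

Pivot element 2. New z-row = old z-row − (-3)·(row 3/2).
Updated z-row coefficients: x1: -1/4, x2: 0, x3: 3/2, x4: 115/16, x5: 0, s1: 0, s2: 11/16, s3: 9/4.
The most negative is -1/4 in column x1, so x1 would enter next.

x1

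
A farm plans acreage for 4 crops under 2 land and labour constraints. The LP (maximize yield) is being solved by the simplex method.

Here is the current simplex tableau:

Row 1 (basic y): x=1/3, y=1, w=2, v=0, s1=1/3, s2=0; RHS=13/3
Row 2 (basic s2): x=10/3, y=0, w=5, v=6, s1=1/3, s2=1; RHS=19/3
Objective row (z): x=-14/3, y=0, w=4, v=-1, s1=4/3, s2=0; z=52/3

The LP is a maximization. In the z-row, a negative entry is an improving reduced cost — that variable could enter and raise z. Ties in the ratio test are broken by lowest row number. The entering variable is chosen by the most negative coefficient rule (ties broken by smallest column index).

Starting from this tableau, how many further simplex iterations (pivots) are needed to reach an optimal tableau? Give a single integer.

1

pivot: x in, s2 out → z = 131/5
No improving column remains; optimal.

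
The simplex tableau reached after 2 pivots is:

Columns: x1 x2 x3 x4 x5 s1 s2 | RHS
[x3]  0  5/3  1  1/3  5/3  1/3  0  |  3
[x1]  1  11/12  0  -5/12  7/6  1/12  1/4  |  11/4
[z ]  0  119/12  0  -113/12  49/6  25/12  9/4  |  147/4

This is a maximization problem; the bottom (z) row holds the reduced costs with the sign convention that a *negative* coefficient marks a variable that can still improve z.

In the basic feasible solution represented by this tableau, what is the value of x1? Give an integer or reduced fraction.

11/4

x1 is basic (row 2); its value is the RHS of that row: 11/4.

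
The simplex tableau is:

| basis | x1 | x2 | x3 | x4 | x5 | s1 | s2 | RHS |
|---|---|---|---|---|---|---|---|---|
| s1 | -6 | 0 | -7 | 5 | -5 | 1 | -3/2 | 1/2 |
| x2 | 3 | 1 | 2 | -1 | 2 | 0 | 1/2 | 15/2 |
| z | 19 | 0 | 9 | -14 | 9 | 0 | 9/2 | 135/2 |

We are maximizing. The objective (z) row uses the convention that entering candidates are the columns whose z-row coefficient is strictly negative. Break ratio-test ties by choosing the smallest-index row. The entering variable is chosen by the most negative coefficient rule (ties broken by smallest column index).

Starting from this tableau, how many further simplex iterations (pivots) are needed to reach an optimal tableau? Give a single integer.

pivot: x4 in, s1 out → z = 689/10
pivot: x3 in, x2 out → z = 1219/6
No improving column remains; optimal.

2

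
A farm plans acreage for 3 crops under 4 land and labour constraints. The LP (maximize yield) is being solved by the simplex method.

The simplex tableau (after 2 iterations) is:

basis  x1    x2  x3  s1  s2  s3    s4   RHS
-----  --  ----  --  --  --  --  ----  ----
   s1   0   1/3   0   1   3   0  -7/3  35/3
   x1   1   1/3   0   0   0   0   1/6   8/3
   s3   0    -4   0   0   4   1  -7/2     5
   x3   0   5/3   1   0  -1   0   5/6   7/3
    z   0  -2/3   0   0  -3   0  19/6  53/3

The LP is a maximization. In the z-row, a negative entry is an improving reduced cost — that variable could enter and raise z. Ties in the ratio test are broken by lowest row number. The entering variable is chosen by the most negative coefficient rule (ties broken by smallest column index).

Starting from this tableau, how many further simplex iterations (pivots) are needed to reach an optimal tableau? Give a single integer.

pivot: s2 in, s3 out → z = 257/12
pivot: x2 in, s1 out → z = 241/8
pivot: s3 in, x3 out → z = 61/2
No improving column remains; optimal.

3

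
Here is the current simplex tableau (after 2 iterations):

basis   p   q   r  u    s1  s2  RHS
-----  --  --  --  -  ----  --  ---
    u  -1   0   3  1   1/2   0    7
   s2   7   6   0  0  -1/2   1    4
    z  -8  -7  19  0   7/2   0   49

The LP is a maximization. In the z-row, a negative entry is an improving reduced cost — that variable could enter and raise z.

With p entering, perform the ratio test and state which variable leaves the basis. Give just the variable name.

Ratios: row 1 (u): entry -1 ≤ 0, skip; row 2 (s2): 4/7 = 4/7.
Minimum ratio 4/7 is in the s2 row, so s2 leaves.

s2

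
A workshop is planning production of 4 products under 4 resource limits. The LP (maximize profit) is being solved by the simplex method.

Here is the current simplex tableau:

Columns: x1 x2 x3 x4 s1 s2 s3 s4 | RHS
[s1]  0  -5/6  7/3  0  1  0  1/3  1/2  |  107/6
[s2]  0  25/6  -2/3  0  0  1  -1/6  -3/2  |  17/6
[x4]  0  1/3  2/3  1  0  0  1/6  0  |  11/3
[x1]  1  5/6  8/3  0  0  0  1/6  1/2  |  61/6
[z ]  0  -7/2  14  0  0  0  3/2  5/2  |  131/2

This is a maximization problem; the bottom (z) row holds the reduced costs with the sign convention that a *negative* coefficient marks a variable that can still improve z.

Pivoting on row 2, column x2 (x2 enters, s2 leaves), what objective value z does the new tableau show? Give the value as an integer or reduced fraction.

Minimum ratio for x2: (17/6)/(25/6) = 17/25.
z changes by −(z-row coeff of x2)·ratio = −(-7/2)·(17/25) = 119/50.
New z = 131/2 + (119/50) = 1697/25.

1697/25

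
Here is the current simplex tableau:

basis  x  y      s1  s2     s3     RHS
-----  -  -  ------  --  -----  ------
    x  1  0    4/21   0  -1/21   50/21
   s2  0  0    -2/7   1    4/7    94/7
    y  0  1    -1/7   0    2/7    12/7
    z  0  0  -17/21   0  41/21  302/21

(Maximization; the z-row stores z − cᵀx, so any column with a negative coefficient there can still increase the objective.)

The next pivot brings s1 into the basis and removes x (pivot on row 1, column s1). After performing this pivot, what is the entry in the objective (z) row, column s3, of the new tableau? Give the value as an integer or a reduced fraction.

Pivot element is row 1, column s1: 4/21.
Normalize row 1: new (row 1, s3) = (-1/21)/(4/21) = -1/4.
z-row ← z-row − (-17/21)·(new row 1): 41/21 − (-17/21)·(-1/4) = 7/4.

7/4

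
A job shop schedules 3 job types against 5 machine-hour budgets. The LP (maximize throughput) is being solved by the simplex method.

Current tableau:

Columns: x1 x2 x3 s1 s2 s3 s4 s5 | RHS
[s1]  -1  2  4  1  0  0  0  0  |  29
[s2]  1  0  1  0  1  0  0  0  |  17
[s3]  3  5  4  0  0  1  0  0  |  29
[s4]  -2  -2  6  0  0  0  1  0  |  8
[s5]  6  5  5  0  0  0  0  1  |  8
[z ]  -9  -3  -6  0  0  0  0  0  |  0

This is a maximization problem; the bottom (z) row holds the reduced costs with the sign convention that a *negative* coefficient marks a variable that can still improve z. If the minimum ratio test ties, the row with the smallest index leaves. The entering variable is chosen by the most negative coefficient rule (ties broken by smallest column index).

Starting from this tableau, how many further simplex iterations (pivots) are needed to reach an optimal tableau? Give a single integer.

pivot: x1 in, s5 out → z = 12
No improving column remains; optimal.

1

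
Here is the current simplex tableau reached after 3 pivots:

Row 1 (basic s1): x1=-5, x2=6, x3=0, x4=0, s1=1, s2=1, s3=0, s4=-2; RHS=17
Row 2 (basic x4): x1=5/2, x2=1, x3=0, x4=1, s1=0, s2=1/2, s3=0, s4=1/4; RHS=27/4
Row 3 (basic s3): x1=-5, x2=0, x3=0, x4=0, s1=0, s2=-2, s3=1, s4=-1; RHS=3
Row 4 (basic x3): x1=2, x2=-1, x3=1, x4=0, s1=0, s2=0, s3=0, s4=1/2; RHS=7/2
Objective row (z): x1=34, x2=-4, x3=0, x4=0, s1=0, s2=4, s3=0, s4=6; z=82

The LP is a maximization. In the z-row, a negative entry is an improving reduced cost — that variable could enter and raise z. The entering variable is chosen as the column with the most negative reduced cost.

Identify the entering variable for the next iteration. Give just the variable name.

Objective-row coefficients: x1: 34, x2: -4, x3: 0, x4: 0, s1: 0, s2: 4, s3: 0, s4: 6.
The most negative is -4 in column x2, so x2 enters.

x2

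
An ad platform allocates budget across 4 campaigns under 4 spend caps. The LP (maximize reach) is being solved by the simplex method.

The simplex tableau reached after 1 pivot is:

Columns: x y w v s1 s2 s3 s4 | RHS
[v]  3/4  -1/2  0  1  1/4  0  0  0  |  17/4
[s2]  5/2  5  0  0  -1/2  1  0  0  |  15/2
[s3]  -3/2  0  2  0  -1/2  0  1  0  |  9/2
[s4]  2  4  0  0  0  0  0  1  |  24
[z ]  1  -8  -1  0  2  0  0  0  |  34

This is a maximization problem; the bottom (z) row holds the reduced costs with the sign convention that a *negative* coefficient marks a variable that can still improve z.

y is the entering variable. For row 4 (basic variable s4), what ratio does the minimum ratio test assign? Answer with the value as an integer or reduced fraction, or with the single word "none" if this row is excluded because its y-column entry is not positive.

Ratio = RHS / (y entry) = 24 / 4 = 6.

6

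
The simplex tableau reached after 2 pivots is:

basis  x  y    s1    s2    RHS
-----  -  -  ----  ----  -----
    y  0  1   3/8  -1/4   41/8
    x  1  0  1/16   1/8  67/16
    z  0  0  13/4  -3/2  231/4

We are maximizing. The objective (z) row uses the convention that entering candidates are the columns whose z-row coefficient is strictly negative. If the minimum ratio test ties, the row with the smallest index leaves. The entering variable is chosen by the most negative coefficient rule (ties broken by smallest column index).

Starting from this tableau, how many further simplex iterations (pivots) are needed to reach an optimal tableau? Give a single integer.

1

pivot: s2 in, x out → z = 108
No improving column remains; optimal.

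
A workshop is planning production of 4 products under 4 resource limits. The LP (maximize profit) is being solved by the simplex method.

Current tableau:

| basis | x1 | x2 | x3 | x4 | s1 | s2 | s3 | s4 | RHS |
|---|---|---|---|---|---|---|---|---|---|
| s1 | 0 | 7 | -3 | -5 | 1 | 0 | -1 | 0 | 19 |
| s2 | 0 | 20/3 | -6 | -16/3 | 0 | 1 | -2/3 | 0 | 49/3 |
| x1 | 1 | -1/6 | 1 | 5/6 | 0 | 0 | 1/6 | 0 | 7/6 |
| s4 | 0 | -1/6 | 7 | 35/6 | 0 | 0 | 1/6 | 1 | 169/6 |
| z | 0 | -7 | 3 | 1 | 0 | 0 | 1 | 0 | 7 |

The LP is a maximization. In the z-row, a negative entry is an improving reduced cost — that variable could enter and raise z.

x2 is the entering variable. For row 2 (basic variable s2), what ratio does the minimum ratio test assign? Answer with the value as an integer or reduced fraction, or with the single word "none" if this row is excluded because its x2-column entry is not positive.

49/20

Ratio = RHS / (x2 entry) = (49/3) / (20/3) = 49/20.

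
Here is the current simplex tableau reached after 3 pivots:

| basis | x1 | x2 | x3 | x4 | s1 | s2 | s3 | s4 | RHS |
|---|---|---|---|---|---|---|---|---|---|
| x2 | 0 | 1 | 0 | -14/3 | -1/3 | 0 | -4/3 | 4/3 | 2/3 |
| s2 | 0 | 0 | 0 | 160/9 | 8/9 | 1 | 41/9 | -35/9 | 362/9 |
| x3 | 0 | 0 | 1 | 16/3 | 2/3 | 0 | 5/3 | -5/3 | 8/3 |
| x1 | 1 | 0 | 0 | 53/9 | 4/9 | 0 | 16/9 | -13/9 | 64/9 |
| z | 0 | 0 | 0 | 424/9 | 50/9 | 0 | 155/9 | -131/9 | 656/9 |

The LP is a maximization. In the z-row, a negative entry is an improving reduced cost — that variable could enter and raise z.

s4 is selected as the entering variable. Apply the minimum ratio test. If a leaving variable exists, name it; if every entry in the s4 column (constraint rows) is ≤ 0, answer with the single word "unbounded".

x2

Ratios: row 1 (x2): (2/3)/(4/3) = 1/2; row 2 (s2): entry -35/9 ≤ 0, skip; row 3 (x3): entry -5/3 ≤ 0, skip; row 4 (x1): entry -13/9 ≤ 0, skip.
Minimum ratio is in the x2 row, so x2 leaves.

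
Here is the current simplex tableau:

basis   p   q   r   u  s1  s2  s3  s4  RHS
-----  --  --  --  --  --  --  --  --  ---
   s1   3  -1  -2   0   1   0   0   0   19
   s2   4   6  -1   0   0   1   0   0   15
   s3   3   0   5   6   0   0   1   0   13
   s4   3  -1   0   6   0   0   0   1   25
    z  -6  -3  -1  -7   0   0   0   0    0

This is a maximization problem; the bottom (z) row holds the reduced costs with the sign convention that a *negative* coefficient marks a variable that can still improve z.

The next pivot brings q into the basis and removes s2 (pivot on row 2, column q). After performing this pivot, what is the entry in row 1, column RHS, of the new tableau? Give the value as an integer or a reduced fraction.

Pivot element is row 2, column q: 6.
Normalize row 2: new (row 2, RHS) = 15/6 = 5/2.
row 1 ← row 1 − (-1)·(new row 2): 19 − (-1)·(5/2) = 43/2.

43/2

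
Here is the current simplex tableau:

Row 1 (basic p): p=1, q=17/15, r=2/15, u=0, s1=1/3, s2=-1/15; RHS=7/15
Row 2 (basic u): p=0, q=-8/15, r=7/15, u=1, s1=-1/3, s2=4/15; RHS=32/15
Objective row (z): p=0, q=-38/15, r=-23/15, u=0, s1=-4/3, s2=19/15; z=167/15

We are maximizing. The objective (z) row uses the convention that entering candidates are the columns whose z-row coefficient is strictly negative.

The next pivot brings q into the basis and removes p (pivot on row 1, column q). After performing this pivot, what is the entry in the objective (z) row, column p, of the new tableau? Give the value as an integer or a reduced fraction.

38/17

Pivot element is row 1, column q: 17/15.
Normalize row 1: new (row 1, p) = 1/(17/15) = 15/17.
z-row ← z-row − (-38/15)·(new row 1): 0 − (-38/15)·(15/17) = 38/17.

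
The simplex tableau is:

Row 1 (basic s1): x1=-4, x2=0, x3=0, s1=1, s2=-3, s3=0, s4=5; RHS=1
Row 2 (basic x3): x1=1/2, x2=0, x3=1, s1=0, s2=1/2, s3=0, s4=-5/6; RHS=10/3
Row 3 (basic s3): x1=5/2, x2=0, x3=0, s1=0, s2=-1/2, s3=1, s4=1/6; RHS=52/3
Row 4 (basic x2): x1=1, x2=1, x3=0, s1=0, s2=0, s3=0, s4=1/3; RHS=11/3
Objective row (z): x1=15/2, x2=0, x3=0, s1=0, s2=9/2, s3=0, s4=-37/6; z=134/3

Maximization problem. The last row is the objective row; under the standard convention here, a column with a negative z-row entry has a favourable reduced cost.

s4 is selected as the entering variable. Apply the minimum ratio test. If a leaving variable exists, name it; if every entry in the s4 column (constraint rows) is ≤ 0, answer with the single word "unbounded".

s1

Ratios: row 1 (s1): 1/5 = 1/5; row 2 (x3): entry -5/6 ≤ 0, skip; row 3 (s3): (52/3)/(1/6) = 104; row 4 (x2): (11/3)/(1/3) = 11.
Minimum ratio is in the s1 row, so s1 leaves.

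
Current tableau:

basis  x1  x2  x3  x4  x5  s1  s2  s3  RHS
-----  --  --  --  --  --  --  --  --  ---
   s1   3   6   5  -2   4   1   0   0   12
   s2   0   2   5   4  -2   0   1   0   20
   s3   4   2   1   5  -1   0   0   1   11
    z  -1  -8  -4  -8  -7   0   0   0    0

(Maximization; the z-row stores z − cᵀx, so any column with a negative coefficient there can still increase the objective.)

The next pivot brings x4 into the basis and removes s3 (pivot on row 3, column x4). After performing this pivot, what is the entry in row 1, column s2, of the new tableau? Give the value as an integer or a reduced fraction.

Pivot element is row 3, column x4: 5.
Normalize row 3: new (row 3, s2) = 0/5 = 0.
row 1 ← row 1 − (-2)·(new row 3): 0 − (-2)·0 = 0.

0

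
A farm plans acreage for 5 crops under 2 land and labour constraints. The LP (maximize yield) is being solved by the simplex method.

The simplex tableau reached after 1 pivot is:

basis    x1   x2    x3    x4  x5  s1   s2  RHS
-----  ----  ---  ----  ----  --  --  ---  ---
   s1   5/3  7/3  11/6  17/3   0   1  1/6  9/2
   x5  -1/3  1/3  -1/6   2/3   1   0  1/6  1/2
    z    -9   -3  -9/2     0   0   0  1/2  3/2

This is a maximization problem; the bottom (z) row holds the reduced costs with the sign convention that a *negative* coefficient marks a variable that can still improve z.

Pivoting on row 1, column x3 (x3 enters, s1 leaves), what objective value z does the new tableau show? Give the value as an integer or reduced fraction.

Minimum ratio for x3: (9/2)/(11/6) = 27/11.
z changes by −(z-row coeff of x3)·ratio = −(-9/2)·(27/11) = 243/22.
New z = 3/2 + (243/22) = 138/11.

138/11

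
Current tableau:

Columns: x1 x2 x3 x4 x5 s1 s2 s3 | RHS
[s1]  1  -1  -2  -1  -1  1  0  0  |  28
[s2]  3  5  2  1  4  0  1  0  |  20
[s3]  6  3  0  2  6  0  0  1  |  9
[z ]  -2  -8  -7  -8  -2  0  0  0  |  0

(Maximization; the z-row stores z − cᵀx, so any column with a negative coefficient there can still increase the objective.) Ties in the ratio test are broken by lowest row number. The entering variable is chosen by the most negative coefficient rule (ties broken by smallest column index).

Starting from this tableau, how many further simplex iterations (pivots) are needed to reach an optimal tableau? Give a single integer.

3

pivot: x2 in, s3 out → z = 24
pivot: x3 in, s2 out → z = 83/2
pivot: x4 in, x2 out → z = 361/4
No improving column remains; optimal.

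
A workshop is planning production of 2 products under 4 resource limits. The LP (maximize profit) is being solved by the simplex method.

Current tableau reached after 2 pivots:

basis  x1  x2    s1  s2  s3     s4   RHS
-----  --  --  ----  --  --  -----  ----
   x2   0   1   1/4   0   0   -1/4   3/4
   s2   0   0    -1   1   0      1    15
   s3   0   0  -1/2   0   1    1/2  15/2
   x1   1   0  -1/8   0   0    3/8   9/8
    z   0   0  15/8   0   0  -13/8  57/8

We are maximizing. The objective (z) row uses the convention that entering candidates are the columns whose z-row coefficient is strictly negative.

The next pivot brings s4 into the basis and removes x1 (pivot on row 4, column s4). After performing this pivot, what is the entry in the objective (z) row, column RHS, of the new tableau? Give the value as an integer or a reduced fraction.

Pivot element is row 4, column s4: 3/8.
Normalize row 4: new (row 4, RHS) = (9/8)/(3/8) = 3.
z-row ← z-row − (-13/8)·(new row 4): 57/8 − (-13/8)·3 = 12.

12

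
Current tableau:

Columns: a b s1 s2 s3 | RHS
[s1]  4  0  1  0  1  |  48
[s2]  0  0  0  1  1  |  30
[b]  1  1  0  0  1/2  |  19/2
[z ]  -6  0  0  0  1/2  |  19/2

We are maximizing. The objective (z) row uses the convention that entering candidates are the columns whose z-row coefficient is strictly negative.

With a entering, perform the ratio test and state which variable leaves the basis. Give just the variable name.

Ratios: row 1 (s1): 48/4 = 12; row 2 (s2): entry 0 ≤ 0, skip; row 3 (b): (19/2)/1 = 19/2.
Minimum ratio 19/2 is in the b row, so b leaves.

b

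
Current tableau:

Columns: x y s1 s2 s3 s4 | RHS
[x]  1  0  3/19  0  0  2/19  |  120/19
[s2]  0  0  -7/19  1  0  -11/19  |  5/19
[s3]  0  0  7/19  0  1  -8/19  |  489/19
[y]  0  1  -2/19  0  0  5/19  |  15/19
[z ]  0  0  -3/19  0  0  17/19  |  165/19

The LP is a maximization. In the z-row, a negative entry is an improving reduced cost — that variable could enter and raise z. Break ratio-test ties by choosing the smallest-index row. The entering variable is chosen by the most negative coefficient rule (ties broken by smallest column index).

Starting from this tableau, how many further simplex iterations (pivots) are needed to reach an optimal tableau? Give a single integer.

1

pivot: s1 in, x out → z = 15
No improving column remains; optimal.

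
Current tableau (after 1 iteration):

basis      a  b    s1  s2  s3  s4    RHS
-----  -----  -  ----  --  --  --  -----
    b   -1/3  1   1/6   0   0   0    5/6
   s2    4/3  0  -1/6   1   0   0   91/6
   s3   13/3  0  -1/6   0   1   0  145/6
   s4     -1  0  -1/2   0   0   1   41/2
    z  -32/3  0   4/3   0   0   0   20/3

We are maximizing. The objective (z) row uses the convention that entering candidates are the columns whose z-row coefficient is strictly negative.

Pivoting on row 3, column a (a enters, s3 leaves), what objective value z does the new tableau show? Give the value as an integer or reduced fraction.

Minimum ratio for a: (145/6)/(13/3) = 145/26.
z changes by −(z-row coeff of a)·ratio = −(-32/3)·(145/26) = 2320/39.
New z = 20/3 + (2320/39) = 860/13.

860/13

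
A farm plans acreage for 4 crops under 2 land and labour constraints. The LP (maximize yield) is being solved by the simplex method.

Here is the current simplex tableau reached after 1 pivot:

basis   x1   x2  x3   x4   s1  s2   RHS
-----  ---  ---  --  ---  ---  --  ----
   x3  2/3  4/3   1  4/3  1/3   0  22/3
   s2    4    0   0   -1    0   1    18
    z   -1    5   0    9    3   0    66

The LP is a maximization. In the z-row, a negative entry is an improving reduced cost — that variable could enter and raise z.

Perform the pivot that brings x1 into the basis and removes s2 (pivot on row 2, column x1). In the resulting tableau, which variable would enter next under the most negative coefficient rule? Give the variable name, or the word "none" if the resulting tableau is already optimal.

none

Pivot element 4. New z-row = old z-row − (-1)·(row 2/4).
Updated z-row coefficients: x1: 0, x2: 5, x3: 0, x4: 35/4, s1: 3, s2: 1/4.
No coefficient is strictly negative; the tableau after this pivot is optimal.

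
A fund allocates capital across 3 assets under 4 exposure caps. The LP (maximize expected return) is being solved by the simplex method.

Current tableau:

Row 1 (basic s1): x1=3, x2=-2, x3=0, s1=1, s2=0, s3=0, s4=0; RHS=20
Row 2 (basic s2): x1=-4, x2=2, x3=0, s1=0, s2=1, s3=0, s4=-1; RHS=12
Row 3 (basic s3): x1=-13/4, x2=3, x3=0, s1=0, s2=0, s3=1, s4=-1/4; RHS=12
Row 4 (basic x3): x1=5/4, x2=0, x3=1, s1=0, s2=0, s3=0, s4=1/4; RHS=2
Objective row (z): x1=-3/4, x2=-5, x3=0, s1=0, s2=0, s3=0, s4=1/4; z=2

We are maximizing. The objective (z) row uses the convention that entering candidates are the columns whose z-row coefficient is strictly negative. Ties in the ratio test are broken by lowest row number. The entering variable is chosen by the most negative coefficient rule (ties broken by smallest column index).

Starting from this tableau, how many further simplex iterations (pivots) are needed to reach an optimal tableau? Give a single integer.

pivot: x2 in, s3 out → z = 22
pivot: x1 in, x3 out → z = 478/15
No improving column remains; optimal.

2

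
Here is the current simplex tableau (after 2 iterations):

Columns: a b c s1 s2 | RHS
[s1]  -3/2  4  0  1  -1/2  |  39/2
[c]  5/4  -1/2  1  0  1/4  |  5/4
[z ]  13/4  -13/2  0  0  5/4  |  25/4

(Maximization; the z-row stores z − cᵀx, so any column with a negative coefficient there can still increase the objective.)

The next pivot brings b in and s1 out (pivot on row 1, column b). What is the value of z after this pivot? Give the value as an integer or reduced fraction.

Minimum ratio for b: (39/2)/4 = 39/8.
z changes by −(z-row coeff of b)·ratio = −(-13/2)·(39/8) = 507/16.
New z = 25/4 + (507/16) = 607/16.

607/16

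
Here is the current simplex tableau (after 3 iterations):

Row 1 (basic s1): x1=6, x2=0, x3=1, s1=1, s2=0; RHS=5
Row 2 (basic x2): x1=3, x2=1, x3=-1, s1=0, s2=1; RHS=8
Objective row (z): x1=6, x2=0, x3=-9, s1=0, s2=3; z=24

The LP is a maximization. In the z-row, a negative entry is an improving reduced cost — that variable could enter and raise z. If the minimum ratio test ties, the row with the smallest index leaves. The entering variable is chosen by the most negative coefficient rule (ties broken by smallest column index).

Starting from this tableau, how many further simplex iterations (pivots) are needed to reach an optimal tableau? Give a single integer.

pivot: x3 in, s1 out → z = 69
No improving column remains; optimal.

1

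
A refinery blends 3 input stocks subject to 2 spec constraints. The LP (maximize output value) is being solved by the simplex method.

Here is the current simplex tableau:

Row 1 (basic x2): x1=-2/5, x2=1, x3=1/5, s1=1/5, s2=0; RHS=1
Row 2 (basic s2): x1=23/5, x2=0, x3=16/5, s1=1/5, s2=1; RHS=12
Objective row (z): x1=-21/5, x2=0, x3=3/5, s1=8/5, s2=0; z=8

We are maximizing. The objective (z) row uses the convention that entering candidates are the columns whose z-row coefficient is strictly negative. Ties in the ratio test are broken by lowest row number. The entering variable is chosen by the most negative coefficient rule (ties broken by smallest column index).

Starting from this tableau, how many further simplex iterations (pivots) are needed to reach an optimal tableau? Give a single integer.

pivot: x1 in, s2 out → z = 436/23
No improving column remains; optimal.

1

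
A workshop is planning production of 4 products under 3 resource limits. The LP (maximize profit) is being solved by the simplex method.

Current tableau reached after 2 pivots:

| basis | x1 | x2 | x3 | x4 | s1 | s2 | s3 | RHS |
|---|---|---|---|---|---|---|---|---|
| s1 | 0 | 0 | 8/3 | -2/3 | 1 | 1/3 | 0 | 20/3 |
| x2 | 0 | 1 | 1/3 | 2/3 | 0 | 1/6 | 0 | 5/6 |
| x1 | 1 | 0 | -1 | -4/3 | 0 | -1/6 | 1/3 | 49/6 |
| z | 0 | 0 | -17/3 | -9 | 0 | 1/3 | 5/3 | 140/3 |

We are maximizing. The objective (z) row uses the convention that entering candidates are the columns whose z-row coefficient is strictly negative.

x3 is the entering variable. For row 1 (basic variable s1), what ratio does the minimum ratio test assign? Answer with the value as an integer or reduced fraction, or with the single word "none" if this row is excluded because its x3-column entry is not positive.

5/2

Ratio = RHS / (x3 entry) = (20/3) / (8/3) = 5/2.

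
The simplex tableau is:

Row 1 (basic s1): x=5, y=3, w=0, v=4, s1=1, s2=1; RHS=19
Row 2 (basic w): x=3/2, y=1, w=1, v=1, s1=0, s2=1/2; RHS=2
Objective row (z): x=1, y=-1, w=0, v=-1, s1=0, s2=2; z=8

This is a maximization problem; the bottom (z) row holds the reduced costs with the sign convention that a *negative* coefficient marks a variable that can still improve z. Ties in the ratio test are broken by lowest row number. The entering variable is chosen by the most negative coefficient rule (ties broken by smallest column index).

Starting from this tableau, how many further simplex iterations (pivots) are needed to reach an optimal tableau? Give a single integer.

1

pivot: y in, w out → z = 10
No improving column remains; optimal.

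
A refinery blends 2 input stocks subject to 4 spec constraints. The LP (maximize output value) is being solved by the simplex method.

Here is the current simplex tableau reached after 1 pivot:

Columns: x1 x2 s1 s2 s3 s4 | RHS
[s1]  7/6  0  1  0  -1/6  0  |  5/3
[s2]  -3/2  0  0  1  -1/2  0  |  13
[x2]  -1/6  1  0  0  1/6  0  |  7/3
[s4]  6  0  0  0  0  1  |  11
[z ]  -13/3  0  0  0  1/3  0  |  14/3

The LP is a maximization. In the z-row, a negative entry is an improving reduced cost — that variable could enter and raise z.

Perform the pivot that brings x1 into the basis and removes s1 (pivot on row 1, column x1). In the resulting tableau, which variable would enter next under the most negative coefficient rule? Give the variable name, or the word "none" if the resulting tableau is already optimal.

s3

Pivot element 7/6. New z-row = old z-row − (-13/3)·(row 1/(7/6)).
Updated z-row coefficients: x1: 0, x2: 0, s1: 26/7, s2: 0, s3: -2/7, s4: 0.
The most negative is -2/7 in column s3, so s3 would enter next.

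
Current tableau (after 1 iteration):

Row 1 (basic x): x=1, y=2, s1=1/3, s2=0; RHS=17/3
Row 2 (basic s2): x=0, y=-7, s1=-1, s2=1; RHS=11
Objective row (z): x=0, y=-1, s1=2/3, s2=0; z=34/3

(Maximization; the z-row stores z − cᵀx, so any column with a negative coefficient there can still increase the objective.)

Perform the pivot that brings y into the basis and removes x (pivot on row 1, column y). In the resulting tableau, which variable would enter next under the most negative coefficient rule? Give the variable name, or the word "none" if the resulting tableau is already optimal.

Pivot element 2. New z-row = old z-row − (-1)·(row 1/2).
Updated z-row coefficients: x: 1/2, y: 0, s1: 5/6, s2: 0.
No coefficient is strictly negative; the tableau after this pivot is optimal.

none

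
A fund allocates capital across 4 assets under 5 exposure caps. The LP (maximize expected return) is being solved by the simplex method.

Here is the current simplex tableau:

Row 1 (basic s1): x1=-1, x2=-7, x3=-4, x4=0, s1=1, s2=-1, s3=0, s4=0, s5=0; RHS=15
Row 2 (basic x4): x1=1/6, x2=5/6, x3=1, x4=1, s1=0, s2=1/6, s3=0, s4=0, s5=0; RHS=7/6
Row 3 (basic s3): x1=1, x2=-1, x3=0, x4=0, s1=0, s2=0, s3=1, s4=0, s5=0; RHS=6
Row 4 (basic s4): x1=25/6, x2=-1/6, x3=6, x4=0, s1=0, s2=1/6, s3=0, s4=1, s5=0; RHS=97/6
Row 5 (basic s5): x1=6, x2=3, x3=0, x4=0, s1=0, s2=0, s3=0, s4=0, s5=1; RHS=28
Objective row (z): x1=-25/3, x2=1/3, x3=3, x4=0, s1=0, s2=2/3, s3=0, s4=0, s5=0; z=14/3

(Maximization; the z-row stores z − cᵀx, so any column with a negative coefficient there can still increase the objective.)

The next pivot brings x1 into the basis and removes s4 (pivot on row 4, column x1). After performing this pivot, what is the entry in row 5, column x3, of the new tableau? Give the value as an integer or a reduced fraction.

Pivot element is row 4, column x1: 25/6.
Normalize row 4: new (row 4, x3) = 6/(25/6) = 36/25.
row 5 ← row 5 − 6·(new row 4): 0 − 6·(36/25) = -216/25.

-216/25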